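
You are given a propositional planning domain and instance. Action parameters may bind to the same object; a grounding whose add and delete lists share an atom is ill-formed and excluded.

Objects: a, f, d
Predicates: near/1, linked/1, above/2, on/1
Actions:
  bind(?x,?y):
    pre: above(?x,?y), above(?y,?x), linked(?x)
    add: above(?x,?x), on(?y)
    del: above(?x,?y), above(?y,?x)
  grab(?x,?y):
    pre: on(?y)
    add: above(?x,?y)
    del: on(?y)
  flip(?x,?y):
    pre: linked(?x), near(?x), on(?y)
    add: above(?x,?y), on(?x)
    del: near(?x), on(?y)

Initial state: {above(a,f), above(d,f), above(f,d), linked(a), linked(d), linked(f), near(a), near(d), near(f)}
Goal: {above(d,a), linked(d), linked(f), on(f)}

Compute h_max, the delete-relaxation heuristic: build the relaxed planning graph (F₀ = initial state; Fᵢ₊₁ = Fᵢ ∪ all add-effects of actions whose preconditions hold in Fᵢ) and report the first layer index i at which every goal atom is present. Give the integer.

3

F0 = init (9 atoms)
F1 = F0 ∪ {above(d,d), above(f,f), on(d), on(f)}  (13 atoms)
F2 = F1 ∪ {above(a,d), on(a)}  (15 atoms)
F3 = F2 ∪ {above(a,a), above(d,a), above(f,a)}  (18 atoms)
goal ⊆ F3  ⇒  h_max = 3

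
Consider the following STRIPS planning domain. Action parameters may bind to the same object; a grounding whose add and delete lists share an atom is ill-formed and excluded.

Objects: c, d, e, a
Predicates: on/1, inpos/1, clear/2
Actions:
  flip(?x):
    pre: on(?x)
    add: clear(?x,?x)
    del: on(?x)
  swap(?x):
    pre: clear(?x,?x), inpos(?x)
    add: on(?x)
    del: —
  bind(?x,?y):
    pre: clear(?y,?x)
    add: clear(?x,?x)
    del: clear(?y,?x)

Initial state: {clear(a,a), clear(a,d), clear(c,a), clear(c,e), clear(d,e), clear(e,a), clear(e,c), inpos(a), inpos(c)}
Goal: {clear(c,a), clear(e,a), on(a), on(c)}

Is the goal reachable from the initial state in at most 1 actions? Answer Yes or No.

No

1. swap(a)  →  {clear(a,a), clear(a,d), clear(c,a), clear(c,e), clear(d,e), clear(e,a), clear(e,c), inpos(a), inpos(c), on(a)}
2. bind(c,e)  →  {clear(a,a), clear(a,d), clear(c,a), clear(c,c), clear(c,e), clear(d,e), clear(e,a), inpos(a), inpos(c), on(a)}
3. swap(c)  →  {clear(a,a), clear(a,d), clear(c,a), clear(c,c), clear(c,e), clear(d,e), clear(e,a), inpos(a), inpos(c), on(a), on(c)}
optimal plan length = 3; 3 > 1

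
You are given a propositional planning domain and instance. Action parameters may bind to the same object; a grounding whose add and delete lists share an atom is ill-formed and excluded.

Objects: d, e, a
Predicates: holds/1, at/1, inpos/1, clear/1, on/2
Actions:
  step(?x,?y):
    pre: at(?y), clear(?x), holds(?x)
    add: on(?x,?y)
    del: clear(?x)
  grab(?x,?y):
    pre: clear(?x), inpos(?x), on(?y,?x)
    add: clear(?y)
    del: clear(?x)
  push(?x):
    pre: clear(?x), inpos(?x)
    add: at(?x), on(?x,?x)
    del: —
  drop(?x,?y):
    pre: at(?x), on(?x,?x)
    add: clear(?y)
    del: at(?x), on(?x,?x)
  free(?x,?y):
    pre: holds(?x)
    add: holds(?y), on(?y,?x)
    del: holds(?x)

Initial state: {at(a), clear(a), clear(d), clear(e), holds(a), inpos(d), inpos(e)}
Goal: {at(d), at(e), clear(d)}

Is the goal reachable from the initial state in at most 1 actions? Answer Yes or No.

No

1. push(d)  →  {at(a), at(d), clear(a), clear(d), clear(e), holds(a), inpos(d), inpos(e), on(d,d)}
2. push(e)  →  {at(a), at(d), at(e), clear(a), clear(d), clear(e), holds(a), inpos(d), inpos(e), on(d,d), on(e,e)}
optimal plan length = 2; 2 > 1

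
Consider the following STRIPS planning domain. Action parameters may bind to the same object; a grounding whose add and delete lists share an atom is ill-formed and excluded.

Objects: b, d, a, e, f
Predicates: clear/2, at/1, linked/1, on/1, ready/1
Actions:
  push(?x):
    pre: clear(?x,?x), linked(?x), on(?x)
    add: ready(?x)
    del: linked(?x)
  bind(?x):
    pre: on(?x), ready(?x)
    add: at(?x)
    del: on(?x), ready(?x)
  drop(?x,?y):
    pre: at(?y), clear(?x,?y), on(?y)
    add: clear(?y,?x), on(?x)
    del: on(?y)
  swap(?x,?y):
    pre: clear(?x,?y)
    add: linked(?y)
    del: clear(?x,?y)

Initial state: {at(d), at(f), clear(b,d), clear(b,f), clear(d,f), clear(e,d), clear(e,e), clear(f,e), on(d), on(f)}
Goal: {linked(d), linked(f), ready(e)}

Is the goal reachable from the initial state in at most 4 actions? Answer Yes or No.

1. drop(e,d)  →  {at(d), at(f), clear(b,d), clear(b,f), clear(d,e), clear(d,f), clear(e,d), clear(e,e), clear(f,e), on(e), on(f)}
2. swap(b,d)  →  {at(d), at(f), clear(b,f), clear(d,e), clear(d,f), clear(e,d), clear(e,e), clear(f,e), linked(d), on(e), on(f)}
3. swap(b,f)  →  {at(d), at(f), clear(d,e), clear(d,f), clear(e,d), clear(e,e), clear(f,e), linked(d), linked(f), on(e), on(f)}
4. swap(d,e)  →  {at(d), at(f), clear(d,f), clear(e,d), clear(e,e), clear(f,e), linked(d), linked(e), linked(f), on(e), on(f)}
5. push(e)  →  {at(d), at(f), clear(d,f), clear(e,d), clear(e,e), clear(f,e), linked(d), linked(f), on(e), on(f), ready(e)}
optimal plan length = 5; 5 > 4

No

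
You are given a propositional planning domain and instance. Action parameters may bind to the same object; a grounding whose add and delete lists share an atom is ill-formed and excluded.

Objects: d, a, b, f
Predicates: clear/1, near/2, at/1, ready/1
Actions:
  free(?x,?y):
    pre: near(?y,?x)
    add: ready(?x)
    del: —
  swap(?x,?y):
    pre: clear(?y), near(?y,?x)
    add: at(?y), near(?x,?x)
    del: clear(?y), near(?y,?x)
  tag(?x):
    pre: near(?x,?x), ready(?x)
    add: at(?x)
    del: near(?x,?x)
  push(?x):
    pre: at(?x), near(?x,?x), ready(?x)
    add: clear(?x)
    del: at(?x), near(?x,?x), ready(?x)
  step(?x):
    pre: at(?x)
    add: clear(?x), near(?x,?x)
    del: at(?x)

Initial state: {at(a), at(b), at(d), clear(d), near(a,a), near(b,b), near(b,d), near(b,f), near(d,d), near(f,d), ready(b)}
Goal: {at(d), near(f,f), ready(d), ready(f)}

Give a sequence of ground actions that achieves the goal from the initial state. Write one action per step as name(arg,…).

free(d,d); free(f,b); push(b); swap(f,b)

1. free(d,d)  →  {at(a), at(b), at(d), clear(d), near(a,a), near(b,b), near(b,d), near(b,f), near(d,d), near(f,d), ready(b), ready(d)}
2. free(f,b)  →  {at(a), at(b), at(d), clear(d), near(a,a), near(b,b), near(b,d), near(b,f), near(d,d), near(f,d), ready(b), ready(d), ready(f)}
3. push(b)  →  {at(a), at(d), clear(b), clear(d), near(a,a), near(b,d), near(b,f), near(d,d), near(f,d), ready(d), ready(f)}
4. swap(f,b)  →  {at(a), at(b), at(d), clear(d), near(a,a), near(b,d), near(d,d), near(f,d), near(f,f), ready(d), ready(f)}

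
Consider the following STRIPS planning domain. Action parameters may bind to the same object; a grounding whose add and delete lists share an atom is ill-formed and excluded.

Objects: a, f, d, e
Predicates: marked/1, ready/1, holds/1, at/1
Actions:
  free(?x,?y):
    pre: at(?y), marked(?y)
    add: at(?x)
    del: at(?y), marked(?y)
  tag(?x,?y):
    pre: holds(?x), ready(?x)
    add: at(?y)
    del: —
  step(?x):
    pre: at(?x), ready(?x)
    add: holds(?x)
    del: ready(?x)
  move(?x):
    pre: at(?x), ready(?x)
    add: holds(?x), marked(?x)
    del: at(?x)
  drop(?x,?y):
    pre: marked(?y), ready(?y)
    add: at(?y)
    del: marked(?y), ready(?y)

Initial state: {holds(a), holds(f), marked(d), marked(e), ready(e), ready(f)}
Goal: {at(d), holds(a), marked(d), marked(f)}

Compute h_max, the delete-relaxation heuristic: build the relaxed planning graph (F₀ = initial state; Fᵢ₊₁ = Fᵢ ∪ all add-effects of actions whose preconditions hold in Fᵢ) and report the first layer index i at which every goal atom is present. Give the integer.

F0 = init (6 atoms)
F1 = F0 ∪ {at(a), at(d), at(e), at(f)}  (10 atoms)
F2 = F1 ∪ {holds(e), marked(f)}  (12 atoms)
goal ⊆ F2  ⇒  h_max = 2

2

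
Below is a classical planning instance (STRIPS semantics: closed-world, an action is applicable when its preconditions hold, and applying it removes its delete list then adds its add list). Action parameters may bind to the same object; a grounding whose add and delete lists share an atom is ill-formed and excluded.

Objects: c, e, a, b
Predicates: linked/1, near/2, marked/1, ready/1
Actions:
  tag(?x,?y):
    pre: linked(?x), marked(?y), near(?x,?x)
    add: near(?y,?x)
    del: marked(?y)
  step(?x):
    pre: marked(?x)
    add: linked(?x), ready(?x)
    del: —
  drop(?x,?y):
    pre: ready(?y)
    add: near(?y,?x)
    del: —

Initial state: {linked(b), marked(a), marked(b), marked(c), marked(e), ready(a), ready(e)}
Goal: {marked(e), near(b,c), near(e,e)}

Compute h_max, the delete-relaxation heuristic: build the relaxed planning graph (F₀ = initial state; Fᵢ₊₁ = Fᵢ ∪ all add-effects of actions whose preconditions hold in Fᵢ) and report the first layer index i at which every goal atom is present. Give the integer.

2

F0 = init (7 atoms)
F1 = F0 ∪ {linked(a), linked(c), linked(e), near(a,a), near(a,b), near(a,c), near(a,e), near(e,a), near(e,b), near(e,c), near(e,e), ready(b), ready(c)}  (20 atoms)
F2 = F1 ∪ {near(b,a), near(b,b), near(b,c), near(b,e), near(c,a), near(c,b), near(c,c), near(c,e)}  (28 atoms)
goal ⊆ F2  ⇒  h_max = 2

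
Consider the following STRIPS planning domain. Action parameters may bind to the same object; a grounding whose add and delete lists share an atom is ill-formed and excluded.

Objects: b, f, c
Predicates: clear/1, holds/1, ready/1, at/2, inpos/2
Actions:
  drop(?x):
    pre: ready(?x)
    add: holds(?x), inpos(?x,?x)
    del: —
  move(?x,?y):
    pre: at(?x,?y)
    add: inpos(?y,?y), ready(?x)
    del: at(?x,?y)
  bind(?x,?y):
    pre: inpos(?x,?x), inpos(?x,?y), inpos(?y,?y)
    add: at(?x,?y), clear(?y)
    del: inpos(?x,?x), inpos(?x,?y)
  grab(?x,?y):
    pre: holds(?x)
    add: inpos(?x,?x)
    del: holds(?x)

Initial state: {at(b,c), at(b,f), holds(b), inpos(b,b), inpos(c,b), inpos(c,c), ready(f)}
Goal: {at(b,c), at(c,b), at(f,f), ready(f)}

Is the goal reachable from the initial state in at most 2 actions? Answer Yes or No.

1. drop(f)  →  {at(b,c), at(b,f), holds(b), holds(f), inpos(b,b), inpos(c,b), inpos(c,c), inpos(f,f), ready(f)}
2. bind(f,f)  →  {at(b,c), at(b,f), at(f,f), clear(f), holds(b), holds(f), inpos(b,b), inpos(c,b), inpos(c,c), ready(f)}
3. bind(c,b)  →  {at(b,c), at(b,f), at(c,b), at(f,f), clear(b), clear(f), holds(b), holds(f), inpos(b,b), ready(f)}
optimal plan length = 3; 3 > 2

No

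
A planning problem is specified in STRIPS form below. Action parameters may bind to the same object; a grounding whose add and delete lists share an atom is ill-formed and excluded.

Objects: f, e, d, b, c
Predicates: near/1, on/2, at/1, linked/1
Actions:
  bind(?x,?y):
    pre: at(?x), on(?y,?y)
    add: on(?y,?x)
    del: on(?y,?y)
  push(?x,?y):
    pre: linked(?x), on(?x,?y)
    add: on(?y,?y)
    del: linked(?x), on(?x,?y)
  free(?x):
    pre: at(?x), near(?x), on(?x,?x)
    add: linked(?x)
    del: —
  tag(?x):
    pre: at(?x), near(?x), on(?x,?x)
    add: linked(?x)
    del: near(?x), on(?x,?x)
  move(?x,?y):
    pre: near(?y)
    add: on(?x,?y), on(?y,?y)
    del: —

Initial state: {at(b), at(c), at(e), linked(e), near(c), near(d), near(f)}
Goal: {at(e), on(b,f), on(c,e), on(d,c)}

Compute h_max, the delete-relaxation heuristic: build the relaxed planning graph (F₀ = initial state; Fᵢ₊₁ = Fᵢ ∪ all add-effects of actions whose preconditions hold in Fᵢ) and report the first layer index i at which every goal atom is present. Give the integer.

F0 = init (7 atoms)
F1 = F0 ∪ {on(b,c), on(b,d), on(b,f), on(c,c), on(c,d), on(c,f), on(d,c), on(d,d), on(d,f), on(e,c), on(e,d), on(e,f), on(f,c), on(f,d), on(f,f)}  (22 atoms)
F2 = F1 ∪ {linked(c), on(c,b), on(c,e), on(d,b), on(d,e), on(f,b), on(f,e)}  (29 atoms)
goal ⊆ F2  ⇒  h_max = 2

2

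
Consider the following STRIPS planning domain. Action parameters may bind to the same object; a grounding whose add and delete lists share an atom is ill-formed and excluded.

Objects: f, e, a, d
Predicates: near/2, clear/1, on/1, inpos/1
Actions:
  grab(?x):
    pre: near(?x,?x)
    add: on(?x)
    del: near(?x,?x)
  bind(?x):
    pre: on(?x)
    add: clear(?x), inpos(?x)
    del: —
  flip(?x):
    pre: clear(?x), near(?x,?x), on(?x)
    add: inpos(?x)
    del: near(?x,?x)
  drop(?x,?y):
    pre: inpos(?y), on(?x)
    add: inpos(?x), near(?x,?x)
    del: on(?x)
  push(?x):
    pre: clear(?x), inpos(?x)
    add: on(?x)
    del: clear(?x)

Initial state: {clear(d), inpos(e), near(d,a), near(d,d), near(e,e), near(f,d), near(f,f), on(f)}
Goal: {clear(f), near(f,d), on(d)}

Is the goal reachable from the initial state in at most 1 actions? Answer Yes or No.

No

1. grab(d)  →  {clear(d), inpos(e), near(d,a), near(e,e), near(f,d), near(f,f), on(d), on(f)}
2. bind(f)  →  {clear(d), clear(f), inpos(e), inpos(f), near(d,a), near(e,e), near(f,d), near(f,f), on(d), on(f)}
optimal plan length = 2; 2 > 1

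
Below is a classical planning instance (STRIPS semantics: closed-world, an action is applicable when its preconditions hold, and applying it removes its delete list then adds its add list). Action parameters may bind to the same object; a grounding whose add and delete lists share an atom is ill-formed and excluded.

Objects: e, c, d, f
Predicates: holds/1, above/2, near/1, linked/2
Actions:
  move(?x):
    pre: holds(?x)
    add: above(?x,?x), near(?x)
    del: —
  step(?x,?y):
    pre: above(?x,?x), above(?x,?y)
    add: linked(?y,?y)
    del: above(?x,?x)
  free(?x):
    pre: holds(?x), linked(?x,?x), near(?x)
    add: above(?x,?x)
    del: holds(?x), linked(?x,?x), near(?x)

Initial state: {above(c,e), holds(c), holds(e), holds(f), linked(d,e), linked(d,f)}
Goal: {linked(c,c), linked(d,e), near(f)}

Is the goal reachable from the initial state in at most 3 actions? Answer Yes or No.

Yes

1. move(c)  →  {above(c,c), above(c,e), holds(c), holds(e), holds(f), linked(d,e), linked(d,f), near(c)}
2. move(f)  →  {above(c,c), above(c,e), above(f,f), holds(c), holds(e), holds(f), linked(d,e), linked(d,f), near(c), near(f)}
3. step(c,c)  →  {above(c,e), above(f,f), holds(c), holds(e), holds(f), linked(c,c), linked(d,e), linked(d,f), near(c), near(f)}
optimal plan length = 3; 3 ≤ 3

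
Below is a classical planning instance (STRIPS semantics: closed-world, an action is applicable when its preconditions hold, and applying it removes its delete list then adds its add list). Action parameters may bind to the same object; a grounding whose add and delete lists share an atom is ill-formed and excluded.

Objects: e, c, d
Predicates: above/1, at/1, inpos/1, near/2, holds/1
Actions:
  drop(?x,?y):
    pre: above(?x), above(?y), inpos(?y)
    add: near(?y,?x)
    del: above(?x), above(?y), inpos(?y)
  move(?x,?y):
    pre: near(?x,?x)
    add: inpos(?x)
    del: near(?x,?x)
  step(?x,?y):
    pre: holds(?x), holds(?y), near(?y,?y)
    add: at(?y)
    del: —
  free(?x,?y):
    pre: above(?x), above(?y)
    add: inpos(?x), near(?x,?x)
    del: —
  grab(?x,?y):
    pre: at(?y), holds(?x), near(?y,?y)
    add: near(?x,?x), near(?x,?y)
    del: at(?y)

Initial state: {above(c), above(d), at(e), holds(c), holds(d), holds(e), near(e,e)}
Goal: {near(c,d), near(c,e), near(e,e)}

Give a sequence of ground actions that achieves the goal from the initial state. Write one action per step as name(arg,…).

free(c,c); drop(d,c); grab(c,e)

1. free(c,c)  →  {above(c), above(d), at(e), holds(c), holds(d), holds(e), inpos(c), near(c,c), near(e,e)}
2. drop(d,c)  →  {at(e), holds(c), holds(d), holds(e), near(c,c), near(c,d), near(e,e)}
3. grab(c,e)  →  {holds(c), holds(d), holds(e), near(c,c), near(c,d), near(c,e), near(e,e)}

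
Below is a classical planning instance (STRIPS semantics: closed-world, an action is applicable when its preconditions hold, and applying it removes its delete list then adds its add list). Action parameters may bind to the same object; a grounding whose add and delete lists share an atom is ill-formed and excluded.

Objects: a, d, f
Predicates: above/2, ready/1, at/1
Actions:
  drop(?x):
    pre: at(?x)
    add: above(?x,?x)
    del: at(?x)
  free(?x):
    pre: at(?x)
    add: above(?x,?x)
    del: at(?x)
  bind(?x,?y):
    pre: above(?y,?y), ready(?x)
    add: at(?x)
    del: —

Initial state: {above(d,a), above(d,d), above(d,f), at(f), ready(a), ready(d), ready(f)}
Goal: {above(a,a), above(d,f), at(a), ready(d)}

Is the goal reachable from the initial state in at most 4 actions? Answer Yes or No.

1. bind(a,d)  →  {above(d,a), above(d,d), above(d,f), at(a), at(f), ready(a), ready(d), ready(f)}
2. drop(a)  →  {above(a,a), above(d,a), above(d,d), above(d,f), at(f), ready(a), ready(d), ready(f)}
3. bind(a,a)  →  {above(a,a), above(d,a), above(d,d), above(d,f), at(a), at(f), ready(a), ready(d), ready(f)}
optimal plan length = 3; 3 ≤ 4

Yes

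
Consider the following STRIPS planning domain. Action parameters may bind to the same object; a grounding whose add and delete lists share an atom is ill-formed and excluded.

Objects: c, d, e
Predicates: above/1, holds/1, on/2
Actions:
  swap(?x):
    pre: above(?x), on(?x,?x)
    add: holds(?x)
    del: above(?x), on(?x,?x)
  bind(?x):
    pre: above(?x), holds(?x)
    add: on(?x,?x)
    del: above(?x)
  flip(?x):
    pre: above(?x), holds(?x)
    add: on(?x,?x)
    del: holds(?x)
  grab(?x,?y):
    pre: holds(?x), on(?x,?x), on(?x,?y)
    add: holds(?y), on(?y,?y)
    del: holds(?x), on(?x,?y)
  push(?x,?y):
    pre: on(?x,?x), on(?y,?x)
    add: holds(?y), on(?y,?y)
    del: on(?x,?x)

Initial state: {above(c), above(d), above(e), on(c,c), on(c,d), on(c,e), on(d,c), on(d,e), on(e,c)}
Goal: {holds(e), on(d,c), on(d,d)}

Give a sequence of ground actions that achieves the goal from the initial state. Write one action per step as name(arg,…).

1. push(c,d)  →  {above(c), above(d), above(e), holds(d), on(c,d), on(c,e), on(d,c), on(d,d), on(d,e), on(e,c)}
2. grab(d,e)  →  {above(c), above(d), above(e), holds(e), on(c,d), on(c,e), on(d,c), on(d,d), on(e,c), on(e,e)}

push(c,d); grab(d,e)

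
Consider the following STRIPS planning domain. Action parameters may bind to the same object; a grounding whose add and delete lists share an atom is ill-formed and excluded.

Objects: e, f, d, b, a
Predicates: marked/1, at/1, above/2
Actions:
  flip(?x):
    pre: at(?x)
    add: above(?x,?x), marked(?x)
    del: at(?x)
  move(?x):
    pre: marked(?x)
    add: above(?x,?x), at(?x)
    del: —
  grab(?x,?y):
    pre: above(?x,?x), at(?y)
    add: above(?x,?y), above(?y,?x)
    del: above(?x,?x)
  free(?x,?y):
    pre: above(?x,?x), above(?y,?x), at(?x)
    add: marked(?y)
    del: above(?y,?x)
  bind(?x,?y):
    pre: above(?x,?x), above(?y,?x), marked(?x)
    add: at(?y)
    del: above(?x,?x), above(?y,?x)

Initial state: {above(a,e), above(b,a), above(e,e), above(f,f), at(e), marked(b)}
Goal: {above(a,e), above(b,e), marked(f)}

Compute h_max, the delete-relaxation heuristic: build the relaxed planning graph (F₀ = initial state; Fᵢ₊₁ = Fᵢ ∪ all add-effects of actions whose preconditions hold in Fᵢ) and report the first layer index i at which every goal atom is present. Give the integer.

2

F0 = init (6 atoms)
F1 = F0 ∪ {above(b,b), above(e,f), above(f,e), at(b), marked(a), marked(e)}  (12 atoms)
F2 = F1 ∪ {above(a,a), above(b,e), above(b,f), above(e,b), above(f,b), at(a), at(f), marked(f)}  (20 atoms)
goal ⊆ F2  ⇒  h_max = 2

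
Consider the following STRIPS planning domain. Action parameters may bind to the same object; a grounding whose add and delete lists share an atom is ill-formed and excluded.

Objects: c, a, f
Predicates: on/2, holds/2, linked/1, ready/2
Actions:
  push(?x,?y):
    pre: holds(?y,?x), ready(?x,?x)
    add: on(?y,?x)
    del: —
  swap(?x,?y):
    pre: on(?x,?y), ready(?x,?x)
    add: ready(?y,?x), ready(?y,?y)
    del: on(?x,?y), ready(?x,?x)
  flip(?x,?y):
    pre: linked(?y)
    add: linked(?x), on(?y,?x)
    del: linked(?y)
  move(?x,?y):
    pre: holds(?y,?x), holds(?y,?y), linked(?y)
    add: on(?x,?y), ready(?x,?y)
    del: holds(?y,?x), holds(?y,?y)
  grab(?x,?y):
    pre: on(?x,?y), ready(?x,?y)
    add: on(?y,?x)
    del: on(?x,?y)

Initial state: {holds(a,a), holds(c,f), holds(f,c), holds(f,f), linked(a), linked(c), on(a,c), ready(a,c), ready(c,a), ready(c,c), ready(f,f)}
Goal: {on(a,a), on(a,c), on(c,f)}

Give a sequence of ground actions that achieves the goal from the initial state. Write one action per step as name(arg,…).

1. push(f,c)  →  {holds(a,a), holds(c,f), holds(f,c), holds(f,f), linked(a), linked(c), on(a,c), on(c,f), ready(a,c), ready(c,a), ready(c,c), ready(f,f)}
2. move(a,a)  →  {holds(c,f), holds(f,c), holds(f,f), linked(a), linked(c), on(a,a), on(a,c), on(c,f), ready(a,a), ready(a,c), ready(c,a), ready(c,c), ready(f,f)}

push(f,c); move(a,a)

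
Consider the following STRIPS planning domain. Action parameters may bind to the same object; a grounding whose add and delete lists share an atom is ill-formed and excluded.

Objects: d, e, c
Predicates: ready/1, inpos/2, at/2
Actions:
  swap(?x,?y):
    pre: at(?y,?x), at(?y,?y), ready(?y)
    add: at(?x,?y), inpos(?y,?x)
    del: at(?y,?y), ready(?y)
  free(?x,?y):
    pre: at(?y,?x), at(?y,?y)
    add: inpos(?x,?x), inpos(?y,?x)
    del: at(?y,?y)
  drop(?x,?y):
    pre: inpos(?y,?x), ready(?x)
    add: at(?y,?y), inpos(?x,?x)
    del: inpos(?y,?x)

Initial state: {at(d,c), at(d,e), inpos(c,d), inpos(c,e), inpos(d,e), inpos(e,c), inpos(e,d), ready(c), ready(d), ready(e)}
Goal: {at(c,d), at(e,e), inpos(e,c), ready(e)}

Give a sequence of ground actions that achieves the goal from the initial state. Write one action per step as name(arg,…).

drop(d,e); drop(e,d); swap(c,d)

1. drop(d,e)  →  {at(d,c), at(d,e), at(e,e), inpos(c,d), inpos(c,e), inpos(d,d), inpos(d,e), inpos(e,c), ready(c), ready(d), ready(e)}
2. drop(e,d)  →  {at(d,c), at(d,d), at(d,e), at(e,e), inpos(c,d), inpos(c,e), inpos(d,d), inpos(e,c), inpos(e,e), ready(c), ready(d), ready(e)}
3. swap(c,d)  →  {at(c,d), at(d,c), at(d,e), at(e,e), inpos(c,d), inpos(c,e), inpos(d,c), inpos(d,d), inpos(e,c), inpos(e,e), ready(c), ready(e)}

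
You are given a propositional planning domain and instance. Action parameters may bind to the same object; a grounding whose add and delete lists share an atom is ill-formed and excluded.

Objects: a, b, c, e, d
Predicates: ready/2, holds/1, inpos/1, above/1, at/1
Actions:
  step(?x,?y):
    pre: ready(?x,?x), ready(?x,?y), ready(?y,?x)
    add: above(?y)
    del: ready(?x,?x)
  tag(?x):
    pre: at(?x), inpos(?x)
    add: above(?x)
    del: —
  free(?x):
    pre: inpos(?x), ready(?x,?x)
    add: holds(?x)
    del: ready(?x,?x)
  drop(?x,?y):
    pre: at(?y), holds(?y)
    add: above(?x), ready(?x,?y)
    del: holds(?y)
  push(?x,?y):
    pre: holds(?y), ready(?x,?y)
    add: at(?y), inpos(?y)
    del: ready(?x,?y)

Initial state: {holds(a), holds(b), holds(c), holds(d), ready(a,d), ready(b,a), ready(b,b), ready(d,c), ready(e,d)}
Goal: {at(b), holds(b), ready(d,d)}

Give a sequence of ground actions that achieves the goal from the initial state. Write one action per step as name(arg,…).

1. push(a,d)  →  {at(d), holds(a), holds(b), holds(c), holds(d), inpos(d), ready(b,a), ready(b,b), ready(d,c), ready(e,d)}
2. drop(d,d)  →  {above(d), at(d), holds(a), holds(b), holds(c), inpos(d), ready(b,a), ready(b,b), ready(d,c), ready(d,d), ready(e,d)}
3. push(b,b)  →  {above(d), at(b), at(d), holds(a), holds(b), holds(c), inpos(b), inpos(d), ready(b,a), ready(d,c), ready(d,d), ready(e,d)}

push(a,d); drop(d,d); push(b,b)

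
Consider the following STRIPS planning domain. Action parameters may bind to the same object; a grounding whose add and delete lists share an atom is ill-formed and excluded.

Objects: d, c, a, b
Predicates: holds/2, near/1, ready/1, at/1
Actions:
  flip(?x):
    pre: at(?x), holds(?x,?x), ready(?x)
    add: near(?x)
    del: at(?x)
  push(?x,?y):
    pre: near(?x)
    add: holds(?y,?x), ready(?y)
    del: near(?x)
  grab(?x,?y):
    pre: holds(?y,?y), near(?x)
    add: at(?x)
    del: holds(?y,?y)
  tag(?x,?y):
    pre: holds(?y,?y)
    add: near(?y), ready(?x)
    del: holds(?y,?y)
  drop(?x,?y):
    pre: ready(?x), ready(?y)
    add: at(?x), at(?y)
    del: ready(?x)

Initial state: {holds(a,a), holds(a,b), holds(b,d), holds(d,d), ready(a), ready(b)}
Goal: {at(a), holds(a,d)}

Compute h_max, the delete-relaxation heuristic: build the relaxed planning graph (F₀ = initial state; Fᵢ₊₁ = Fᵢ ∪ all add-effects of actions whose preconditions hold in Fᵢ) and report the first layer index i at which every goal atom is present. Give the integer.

2

F0 = init (6 atoms)
F1 = F0 ∪ {at(a), at(b), near(a), near(d), ready(c), ready(d)}  (12 atoms)
F2 = F1 ∪ {at(c), at(d), holds(a,d), holds(b,a), holds(c,a), holds(c,d), holds(d,a)}  (19 atoms)
goal ⊆ F2  ⇒  h_max = 2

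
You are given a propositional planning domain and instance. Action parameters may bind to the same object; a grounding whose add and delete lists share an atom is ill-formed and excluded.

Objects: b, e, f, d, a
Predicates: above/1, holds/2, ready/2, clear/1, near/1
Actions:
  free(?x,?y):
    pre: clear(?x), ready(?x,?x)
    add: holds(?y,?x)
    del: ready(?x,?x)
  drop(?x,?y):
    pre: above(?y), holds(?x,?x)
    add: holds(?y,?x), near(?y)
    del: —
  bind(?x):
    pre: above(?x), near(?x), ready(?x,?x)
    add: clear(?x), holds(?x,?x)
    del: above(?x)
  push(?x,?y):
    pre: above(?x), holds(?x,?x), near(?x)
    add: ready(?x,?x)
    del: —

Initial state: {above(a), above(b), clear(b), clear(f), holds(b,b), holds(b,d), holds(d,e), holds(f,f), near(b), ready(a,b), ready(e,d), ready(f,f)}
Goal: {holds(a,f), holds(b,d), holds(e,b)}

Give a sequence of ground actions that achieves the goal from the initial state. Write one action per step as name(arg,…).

free(f,a); push(b,b); free(b,e)

1. free(f,a)  →  {above(a), above(b), clear(b), clear(f), holds(a,f), holds(b,b), holds(b,d), holds(d,e), holds(f,f), near(b), ready(a,b), ready(e,d)}
2. push(b,b)  →  {above(a), above(b), clear(b), clear(f), holds(a,f), holds(b,b), holds(b,d), holds(d,e), holds(f,f), near(b), ready(a,b), ready(b,b), ready(e,d)}
3. free(b,e)  →  {above(a), above(b), clear(b), clear(f), holds(a,f), holds(b,b), holds(b,d), holds(d,e), holds(e,b), holds(f,f), near(b), ready(a,b), ready(e,d)}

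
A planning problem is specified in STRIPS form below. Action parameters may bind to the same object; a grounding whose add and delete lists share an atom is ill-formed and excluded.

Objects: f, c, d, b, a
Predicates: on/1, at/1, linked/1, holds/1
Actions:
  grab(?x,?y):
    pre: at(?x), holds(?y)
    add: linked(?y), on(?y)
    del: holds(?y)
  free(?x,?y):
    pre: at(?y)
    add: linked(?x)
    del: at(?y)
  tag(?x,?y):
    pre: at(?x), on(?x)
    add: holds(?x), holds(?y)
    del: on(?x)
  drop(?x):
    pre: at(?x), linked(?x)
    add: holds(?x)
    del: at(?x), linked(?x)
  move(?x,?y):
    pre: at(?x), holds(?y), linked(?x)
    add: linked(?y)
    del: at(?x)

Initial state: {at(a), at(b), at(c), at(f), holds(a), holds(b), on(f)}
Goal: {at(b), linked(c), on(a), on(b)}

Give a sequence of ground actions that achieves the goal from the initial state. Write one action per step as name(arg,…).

1. grab(f,b)  →  {at(a), at(b), at(c), at(f), holds(a), linked(b), on(b), on(f)}
2. grab(f,a)  →  {at(a), at(b), at(c), at(f), linked(a), linked(b), on(a), on(b), on(f)}
3. free(c,f)  →  {at(a), at(b), at(c), linked(a), linked(b), linked(c), on(a), on(b), on(f)}

grab(f,b); grab(f,a); free(c,f)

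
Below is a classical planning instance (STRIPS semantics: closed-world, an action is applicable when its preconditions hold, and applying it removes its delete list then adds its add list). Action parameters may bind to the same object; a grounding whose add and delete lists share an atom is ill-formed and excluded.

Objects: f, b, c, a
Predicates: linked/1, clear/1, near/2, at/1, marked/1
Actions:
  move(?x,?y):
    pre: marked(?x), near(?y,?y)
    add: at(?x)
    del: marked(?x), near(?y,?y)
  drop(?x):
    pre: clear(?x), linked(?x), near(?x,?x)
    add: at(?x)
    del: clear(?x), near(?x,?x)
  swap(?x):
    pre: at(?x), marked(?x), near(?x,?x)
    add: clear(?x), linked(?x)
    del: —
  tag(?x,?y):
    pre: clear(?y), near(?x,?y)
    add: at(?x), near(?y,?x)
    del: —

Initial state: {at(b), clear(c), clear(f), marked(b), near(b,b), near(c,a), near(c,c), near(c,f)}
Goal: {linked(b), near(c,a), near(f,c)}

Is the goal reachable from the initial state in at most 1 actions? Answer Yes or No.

1. swap(b)  →  {at(b), clear(b), clear(c), clear(f), linked(b), marked(b), near(b,b), near(c,a), near(c,c), near(c,f)}
2. tag(c,f)  →  {at(b), at(c), clear(b), clear(c), clear(f), linked(b), marked(b), near(b,b), near(c,a), near(c,c), near(c,f), near(f,c)}
optimal plan length = 2; 2 > 1

No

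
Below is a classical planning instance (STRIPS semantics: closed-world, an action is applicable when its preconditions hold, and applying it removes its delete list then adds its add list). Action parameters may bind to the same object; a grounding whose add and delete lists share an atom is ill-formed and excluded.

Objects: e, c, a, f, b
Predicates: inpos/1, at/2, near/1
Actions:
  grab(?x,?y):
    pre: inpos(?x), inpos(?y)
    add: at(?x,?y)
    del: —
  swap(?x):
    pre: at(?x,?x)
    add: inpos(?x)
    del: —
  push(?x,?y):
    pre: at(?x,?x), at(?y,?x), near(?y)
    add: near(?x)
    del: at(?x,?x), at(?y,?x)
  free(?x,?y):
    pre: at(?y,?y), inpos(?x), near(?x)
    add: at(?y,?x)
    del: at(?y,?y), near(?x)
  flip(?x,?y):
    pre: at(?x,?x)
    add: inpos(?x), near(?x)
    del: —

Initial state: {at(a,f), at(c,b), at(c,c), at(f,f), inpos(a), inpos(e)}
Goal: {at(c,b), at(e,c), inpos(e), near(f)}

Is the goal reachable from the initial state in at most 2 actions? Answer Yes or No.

1. swap(c)  →  {at(a,f), at(c,b), at(c,c), at(f,f), inpos(a), inpos(c), inpos(e)}
2. grab(e,c)  →  {at(a,f), at(c,b), at(c,c), at(e,c), at(f,f), inpos(a), inpos(c), inpos(e)}
3. flip(f,e)  →  {at(a,f), at(c,b), at(c,c), at(e,c), at(f,f), inpos(a), inpos(c), inpos(e), inpos(f), near(f)}
optimal plan length = 3; 3 > 2

No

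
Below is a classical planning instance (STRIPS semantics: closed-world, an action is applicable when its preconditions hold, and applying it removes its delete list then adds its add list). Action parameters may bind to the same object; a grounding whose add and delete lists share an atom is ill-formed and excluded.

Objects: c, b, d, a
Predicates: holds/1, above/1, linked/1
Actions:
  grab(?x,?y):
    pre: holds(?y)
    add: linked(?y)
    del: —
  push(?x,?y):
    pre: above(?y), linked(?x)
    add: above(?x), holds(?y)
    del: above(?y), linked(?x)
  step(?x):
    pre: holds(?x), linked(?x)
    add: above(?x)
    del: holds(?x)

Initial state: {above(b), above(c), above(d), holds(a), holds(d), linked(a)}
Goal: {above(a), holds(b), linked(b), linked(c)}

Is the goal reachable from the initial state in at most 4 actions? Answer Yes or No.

1. grab(c,d)  →  {above(b), above(c), above(d), holds(a), holds(d), linked(a), linked(d)}
2. push(d,c)  →  {above(b), above(d), holds(a), holds(c), holds(d), linked(a)}
3. grab(c,c)  →  {above(b), above(d), holds(a), holds(c), holds(d), linked(a), linked(c)}
4. push(a,b)  →  {above(a), above(d), holds(a), holds(b), holds(c), holds(d), linked(c)}
5. grab(c,b)  →  {above(a), above(d), holds(a), holds(b), holds(c), holds(d), linked(b), linked(c)}
optimal plan length = 5; 5 > 4

No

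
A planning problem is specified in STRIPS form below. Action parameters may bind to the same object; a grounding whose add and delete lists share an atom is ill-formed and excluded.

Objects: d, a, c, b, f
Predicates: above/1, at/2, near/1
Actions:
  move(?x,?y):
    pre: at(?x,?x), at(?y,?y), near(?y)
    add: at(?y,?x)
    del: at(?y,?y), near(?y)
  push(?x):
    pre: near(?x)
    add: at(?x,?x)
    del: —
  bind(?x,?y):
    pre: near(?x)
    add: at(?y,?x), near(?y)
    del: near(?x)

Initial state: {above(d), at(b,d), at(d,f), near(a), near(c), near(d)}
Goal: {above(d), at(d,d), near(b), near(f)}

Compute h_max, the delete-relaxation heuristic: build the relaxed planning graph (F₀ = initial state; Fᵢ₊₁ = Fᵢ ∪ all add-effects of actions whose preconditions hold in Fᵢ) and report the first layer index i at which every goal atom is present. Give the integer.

F0 = init (6 atoms)
F1 = F0 ∪ {at(a,a), at(a,c), at(a,d), at(b,a), at(b,c), at(c,a), at(c,c), at(c,d), at(d,a), at(d,c), at(d,d), at(f,a), at(f,c), at(f,d), near(b), near(f)}  (22 atoms)
goal ⊆ F1  ⇒  h_max = 1

1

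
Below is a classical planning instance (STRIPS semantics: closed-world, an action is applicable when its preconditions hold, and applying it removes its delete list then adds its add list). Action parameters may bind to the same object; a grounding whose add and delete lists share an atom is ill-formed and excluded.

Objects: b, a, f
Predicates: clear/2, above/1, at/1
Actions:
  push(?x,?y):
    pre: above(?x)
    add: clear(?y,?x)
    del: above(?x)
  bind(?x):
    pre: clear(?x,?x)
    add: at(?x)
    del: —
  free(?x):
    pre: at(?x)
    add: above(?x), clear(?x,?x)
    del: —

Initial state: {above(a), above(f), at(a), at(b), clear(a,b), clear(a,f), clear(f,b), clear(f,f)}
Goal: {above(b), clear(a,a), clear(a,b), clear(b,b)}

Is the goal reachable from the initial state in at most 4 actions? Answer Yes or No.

Yes

1. push(a,a)  →  {above(f), at(a), at(b), clear(a,a), clear(a,b), clear(a,f), clear(f,b), clear(f,f)}
2. free(b)  →  {above(b), above(f), at(a), at(b), clear(a,a), clear(a,b), clear(a,f), clear(b,b), clear(f,b), clear(f,f)}
optimal plan length = 2; 2 ≤ 4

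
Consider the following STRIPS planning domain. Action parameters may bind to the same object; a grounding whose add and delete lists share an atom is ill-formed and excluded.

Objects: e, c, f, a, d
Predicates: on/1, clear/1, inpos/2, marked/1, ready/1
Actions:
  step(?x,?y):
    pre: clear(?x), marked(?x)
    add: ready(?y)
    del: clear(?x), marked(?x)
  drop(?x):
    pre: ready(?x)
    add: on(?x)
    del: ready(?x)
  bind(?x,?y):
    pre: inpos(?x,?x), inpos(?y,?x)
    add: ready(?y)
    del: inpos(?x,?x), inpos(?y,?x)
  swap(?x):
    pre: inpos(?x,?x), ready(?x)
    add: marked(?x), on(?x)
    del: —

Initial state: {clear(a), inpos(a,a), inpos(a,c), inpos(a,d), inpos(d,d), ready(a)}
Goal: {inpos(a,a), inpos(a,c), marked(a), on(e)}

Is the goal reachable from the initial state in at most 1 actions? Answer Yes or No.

1. swap(a)  →  {clear(a), inpos(a,a), inpos(a,c), inpos(a,d), inpos(d,d), marked(a), on(a), ready(a)}
2. step(a,e)  →  {inpos(a,a), inpos(a,c), inpos(a,d), inpos(d,d), on(a), ready(a), ready(e)}
3. drop(e)  →  {inpos(a,a), inpos(a,c), inpos(a,d), inpos(d,d), on(a), on(e), ready(a)}
4. swap(a)  →  {inpos(a,a), inpos(a,c), inpos(a,d), inpos(d,d), marked(a), on(a), on(e), ready(a)}
optimal plan length = 4; 4 > 1

No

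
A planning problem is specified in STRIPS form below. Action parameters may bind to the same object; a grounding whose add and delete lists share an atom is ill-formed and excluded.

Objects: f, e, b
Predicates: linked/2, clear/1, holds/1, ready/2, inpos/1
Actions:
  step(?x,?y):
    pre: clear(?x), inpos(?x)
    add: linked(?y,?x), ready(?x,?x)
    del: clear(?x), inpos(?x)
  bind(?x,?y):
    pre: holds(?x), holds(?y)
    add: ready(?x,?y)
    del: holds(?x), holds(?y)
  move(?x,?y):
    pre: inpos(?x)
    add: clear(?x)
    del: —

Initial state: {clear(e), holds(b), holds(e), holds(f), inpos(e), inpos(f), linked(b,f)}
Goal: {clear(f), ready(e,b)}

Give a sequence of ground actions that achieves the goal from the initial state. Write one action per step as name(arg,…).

bind(e,b); move(f,f)

1. bind(e,b)  →  {clear(e), holds(f), inpos(e), inpos(f), linked(b,f), ready(e,b)}
2. move(f,f)  →  {clear(e), clear(f), holds(f), inpos(e), inpos(f), linked(b,f), ready(e,b)}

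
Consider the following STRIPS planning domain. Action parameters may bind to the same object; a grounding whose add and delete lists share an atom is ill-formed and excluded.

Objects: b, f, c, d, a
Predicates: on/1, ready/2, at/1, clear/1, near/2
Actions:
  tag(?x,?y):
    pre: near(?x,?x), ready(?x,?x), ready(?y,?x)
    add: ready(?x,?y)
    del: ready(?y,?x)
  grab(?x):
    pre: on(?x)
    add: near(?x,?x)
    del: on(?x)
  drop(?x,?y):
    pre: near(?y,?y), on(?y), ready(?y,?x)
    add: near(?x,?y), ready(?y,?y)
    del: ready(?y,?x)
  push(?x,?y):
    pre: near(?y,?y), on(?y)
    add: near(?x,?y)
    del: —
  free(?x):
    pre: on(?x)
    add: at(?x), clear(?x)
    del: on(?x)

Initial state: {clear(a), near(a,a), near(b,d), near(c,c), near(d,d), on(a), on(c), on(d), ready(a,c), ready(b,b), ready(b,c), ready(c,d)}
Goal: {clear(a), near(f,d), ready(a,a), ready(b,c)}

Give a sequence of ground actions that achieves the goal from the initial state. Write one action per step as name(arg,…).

drop(c,a); push(f,d)

1. drop(c,a)  →  {clear(a), near(a,a), near(b,d), near(c,a), near(c,c), near(d,d), on(a), on(c), on(d), ready(a,a), ready(b,b), ready(b,c), ready(c,d)}
2. push(f,d)  →  {clear(a), near(a,a), near(b,d), near(c,a), near(c,c), near(d,d), near(f,d), on(a), on(c), on(d), ready(a,a), ready(b,b), ready(b,c), ready(c,d)}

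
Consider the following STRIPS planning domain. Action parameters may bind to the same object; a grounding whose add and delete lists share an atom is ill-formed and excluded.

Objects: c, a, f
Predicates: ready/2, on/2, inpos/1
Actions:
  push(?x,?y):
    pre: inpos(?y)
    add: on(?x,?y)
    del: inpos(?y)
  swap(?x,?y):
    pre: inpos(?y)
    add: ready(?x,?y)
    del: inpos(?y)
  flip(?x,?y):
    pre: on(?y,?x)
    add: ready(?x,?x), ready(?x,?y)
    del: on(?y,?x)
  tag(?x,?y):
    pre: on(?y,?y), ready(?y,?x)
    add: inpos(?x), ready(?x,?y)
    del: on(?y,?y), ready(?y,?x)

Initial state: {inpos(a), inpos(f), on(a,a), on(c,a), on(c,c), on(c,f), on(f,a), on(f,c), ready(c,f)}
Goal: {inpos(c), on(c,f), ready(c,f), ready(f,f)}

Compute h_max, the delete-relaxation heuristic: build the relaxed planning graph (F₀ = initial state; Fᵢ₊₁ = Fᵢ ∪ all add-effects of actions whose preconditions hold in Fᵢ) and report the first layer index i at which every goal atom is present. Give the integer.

F0 = init (9 atoms)
F1 = F0 ∪ {on(a,f), on(f,f), ready(a,a), ready(a,c), ready(a,f), ready(c,a), ready(c,c), ready(f,a), ready(f,c), ready(f,f)}  (19 atoms)
F2 = F1 ∪ {inpos(c)}  (20 atoms)
goal ⊆ F2  ⇒  h_max = 2

2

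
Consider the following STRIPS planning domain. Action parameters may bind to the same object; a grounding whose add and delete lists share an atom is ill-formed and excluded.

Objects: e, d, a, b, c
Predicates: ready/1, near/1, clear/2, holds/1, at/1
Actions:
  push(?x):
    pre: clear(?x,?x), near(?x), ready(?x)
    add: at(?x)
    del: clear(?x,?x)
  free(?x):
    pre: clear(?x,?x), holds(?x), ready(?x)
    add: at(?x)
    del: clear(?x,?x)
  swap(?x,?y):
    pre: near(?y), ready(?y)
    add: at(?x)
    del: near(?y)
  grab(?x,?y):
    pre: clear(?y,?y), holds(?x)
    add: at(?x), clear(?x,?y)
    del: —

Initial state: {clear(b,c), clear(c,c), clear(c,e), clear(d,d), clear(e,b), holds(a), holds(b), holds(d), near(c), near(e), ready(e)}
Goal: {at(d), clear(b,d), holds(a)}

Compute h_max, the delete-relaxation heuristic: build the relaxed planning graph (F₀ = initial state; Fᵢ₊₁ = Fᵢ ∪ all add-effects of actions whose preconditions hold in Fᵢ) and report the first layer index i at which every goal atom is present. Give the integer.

F0 = init (11 atoms)
F1 = F0 ∪ {at(a), at(b), at(c), at(d), at(e), clear(a,c), clear(a,d), clear(b,d), clear(d,c)}  (20 atoms)
goal ⊆ F1  ⇒  h_max = 1

1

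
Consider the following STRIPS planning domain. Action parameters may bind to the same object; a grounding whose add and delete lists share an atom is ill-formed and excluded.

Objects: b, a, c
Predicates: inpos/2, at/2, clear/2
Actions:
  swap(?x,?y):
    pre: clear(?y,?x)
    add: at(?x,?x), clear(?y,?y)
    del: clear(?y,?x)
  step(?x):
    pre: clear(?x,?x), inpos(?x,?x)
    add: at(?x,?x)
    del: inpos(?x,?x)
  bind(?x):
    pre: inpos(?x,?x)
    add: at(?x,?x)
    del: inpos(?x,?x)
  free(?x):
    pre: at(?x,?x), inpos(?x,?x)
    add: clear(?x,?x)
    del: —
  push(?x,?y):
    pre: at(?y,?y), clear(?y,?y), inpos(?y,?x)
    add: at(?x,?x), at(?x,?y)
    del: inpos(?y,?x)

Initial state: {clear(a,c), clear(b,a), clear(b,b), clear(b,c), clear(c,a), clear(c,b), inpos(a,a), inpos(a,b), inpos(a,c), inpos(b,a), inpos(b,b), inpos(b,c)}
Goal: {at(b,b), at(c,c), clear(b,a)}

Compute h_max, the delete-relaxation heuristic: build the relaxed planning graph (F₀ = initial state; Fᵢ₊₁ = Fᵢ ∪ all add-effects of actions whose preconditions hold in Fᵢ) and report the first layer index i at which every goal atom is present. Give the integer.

F0 = init (12 atoms)
F1 = F0 ∪ {at(a,a), at(b,b), at(c,c), clear(a,a), clear(c,c)}  (17 atoms)
goal ⊆ F1  ⇒  h_max = 1

1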